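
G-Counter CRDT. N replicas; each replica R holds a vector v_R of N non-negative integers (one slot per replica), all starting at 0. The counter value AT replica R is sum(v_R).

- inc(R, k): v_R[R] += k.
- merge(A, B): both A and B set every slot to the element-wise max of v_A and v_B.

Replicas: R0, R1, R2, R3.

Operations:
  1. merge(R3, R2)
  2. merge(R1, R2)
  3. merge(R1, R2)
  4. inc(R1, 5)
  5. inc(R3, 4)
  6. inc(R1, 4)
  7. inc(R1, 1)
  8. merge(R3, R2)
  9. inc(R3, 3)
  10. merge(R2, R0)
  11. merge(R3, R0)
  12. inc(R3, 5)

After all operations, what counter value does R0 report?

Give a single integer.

Op 1: merge R3<->R2 -> R3=(0,0,0,0) R2=(0,0,0,0)
Op 2: merge R1<->R2 -> R1=(0,0,0,0) R2=(0,0,0,0)
Op 3: merge R1<->R2 -> R1=(0,0,0,0) R2=(0,0,0,0)
Op 4: inc R1 by 5 -> R1=(0,5,0,0) value=5
Op 5: inc R3 by 4 -> R3=(0,0,0,4) value=4
Op 6: inc R1 by 4 -> R1=(0,9,0,0) value=9
Op 7: inc R1 by 1 -> R1=(0,10,0,0) value=10
Op 8: merge R3<->R2 -> R3=(0,0,0,4) R2=(0,0,0,4)
Op 9: inc R3 by 3 -> R3=(0,0,0,7) value=7
Op 10: merge R2<->R0 -> R2=(0,0,0,4) R0=(0,0,0,4)
Op 11: merge R3<->R0 -> R3=(0,0,0,7) R0=(0,0,0,7)
Op 12: inc R3 by 5 -> R3=(0,0,0,12) value=12

Answer: 7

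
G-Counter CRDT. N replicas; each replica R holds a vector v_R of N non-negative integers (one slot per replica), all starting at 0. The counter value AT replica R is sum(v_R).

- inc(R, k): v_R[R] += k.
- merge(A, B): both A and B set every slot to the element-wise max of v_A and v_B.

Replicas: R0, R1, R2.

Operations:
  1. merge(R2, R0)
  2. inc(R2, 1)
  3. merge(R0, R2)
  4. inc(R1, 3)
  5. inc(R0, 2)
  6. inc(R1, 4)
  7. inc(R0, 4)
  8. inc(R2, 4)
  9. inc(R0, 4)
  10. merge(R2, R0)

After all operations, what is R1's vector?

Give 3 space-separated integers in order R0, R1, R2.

Op 1: merge R2<->R0 -> R2=(0,0,0) R0=(0,0,0)
Op 2: inc R2 by 1 -> R2=(0,0,1) value=1
Op 3: merge R0<->R2 -> R0=(0,0,1) R2=(0,0,1)
Op 4: inc R1 by 3 -> R1=(0,3,0) value=3
Op 5: inc R0 by 2 -> R0=(2,0,1) value=3
Op 6: inc R1 by 4 -> R1=(0,7,0) value=7
Op 7: inc R0 by 4 -> R0=(6,0,1) value=7
Op 8: inc R2 by 4 -> R2=(0,0,5) value=5
Op 9: inc R0 by 4 -> R0=(10,0,1) value=11
Op 10: merge R2<->R0 -> R2=(10,0,5) R0=(10,0,5)

Answer: 0 7 0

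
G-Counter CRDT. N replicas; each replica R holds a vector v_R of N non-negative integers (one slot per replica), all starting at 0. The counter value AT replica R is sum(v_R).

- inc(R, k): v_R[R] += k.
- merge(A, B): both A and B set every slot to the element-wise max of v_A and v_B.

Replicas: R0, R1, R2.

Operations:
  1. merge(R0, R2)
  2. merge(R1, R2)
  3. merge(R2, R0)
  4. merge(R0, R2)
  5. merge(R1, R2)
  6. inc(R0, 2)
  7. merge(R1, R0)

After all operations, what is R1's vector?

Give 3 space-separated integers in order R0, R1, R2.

Answer: 2 0 0

Derivation:
Op 1: merge R0<->R2 -> R0=(0,0,0) R2=(0,0,0)
Op 2: merge R1<->R2 -> R1=(0,0,0) R2=(0,0,0)
Op 3: merge R2<->R0 -> R2=(0,0,0) R0=(0,0,0)
Op 4: merge R0<->R2 -> R0=(0,0,0) R2=(0,0,0)
Op 5: merge R1<->R2 -> R1=(0,0,0) R2=(0,0,0)
Op 6: inc R0 by 2 -> R0=(2,0,0) value=2
Op 7: merge R1<->R0 -> R1=(2,0,0) R0=(2,0,0)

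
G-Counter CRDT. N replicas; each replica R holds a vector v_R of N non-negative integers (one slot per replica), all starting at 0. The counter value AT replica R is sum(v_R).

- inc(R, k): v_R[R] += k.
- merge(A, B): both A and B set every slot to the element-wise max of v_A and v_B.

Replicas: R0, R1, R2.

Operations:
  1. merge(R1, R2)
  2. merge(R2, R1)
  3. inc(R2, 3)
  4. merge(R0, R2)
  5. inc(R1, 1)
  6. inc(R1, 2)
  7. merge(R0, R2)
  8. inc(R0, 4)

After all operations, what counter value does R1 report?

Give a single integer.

Op 1: merge R1<->R2 -> R1=(0,0,0) R2=(0,0,0)
Op 2: merge R2<->R1 -> R2=(0,0,0) R1=(0,0,0)
Op 3: inc R2 by 3 -> R2=(0,0,3) value=3
Op 4: merge R0<->R2 -> R0=(0,0,3) R2=(0,0,3)
Op 5: inc R1 by 1 -> R1=(0,1,0) value=1
Op 6: inc R1 by 2 -> R1=(0,3,0) value=3
Op 7: merge R0<->R2 -> R0=(0,0,3) R2=(0,0,3)
Op 8: inc R0 by 4 -> R0=(4,0,3) value=7

Answer: 3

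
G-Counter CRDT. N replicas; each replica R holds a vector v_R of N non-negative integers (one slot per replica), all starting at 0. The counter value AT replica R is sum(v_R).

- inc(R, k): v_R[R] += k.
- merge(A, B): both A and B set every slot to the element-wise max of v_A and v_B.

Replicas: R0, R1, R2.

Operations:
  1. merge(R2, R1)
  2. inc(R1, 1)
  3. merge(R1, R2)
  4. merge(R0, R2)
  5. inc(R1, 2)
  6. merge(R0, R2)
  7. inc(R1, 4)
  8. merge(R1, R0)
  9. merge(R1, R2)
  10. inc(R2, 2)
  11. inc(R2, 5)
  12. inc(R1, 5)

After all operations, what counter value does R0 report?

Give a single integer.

Op 1: merge R2<->R1 -> R2=(0,0,0) R1=(0,0,0)
Op 2: inc R1 by 1 -> R1=(0,1,0) value=1
Op 3: merge R1<->R2 -> R1=(0,1,0) R2=(0,1,0)
Op 4: merge R0<->R2 -> R0=(0,1,0) R2=(0,1,0)
Op 5: inc R1 by 2 -> R1=(0,3,0) value=3
Op 6: merge R0<->R2 -> R0=(0,1,0) R2=(0,1,0)
Op 7: inc R1 by 4 -> R1=(0,7,0) value=7
Op 8: merge R1<->R0 -> R1=(0,7,0) R0=(0,7,0)
Op 9: merge R1<->R2 -> R1=(0,7,0) R2=(0,7,0)
Op 10: inc R2 by 2 -> R2=(0,7,2) value=9
Op 11: inc R2 by 5 -> R2=(0,7,7) value=14
Op 12: inc R1 by 5 -> R1=(0,12,0) value=12

Answer: 7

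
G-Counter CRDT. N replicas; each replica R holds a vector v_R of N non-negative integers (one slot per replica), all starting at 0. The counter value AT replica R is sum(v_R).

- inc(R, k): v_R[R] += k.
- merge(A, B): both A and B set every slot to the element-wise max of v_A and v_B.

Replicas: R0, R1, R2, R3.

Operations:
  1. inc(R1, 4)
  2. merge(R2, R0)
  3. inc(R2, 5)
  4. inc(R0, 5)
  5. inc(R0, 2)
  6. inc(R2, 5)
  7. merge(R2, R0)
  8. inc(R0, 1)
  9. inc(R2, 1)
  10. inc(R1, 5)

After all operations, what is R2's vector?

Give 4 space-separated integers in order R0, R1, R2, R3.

Answer: 7 0 11 0

Derivation:
Op 1: inc R1 by 4 -> R1=(0,4,0,0) value=4
Op 2: merge R2<->R0 -> R2=(0,0,0,0) R0=(0,0,0,0)
Op 3: inc R2 by 5 -> R2=(0,0,5,0) value=5
Op 4: inc R0 by 5 -> R0=(5,0,0,0) value=5
Op 5: inc R0 by 2 -> R0=(7,0,0,0) value=7
Op 6: inc R2 by 5 -> R2=(0,0,10,0) value=10
Op 7: merge R2<->R0 -> R2=(7,0,10,0) R0=(7,0,10,0)
Op 8: inc R0 by 1 -> R0=(8,0,10,0) value=18
Op 9: inc R2 by 1 -> R2=(7,0,11,0) value=18
Op 10: inc R1 by 5 -> R1=(0,9,0,0) value=9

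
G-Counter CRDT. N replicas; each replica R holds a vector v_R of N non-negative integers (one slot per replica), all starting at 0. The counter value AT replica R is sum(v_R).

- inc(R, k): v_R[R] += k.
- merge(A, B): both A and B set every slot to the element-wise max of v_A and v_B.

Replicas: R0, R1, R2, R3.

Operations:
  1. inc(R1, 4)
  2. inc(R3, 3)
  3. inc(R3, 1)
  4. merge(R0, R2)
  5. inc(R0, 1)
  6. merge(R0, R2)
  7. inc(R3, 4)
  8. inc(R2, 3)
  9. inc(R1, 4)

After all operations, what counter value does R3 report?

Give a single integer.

Op 1: inc R1 by 4 -> R1=(0,4,0,0) value=4
Op 2: inc R3 by 3 -> R3=(0,0,0,3) value=3
Op 3: inc R3 by 1 -> R3=(0,0,0,4) value=4
Op 4: merge R0<->R2 -> R0=(0,0,0,0) R2=(0,0,0,0)
Op 5: inc R0 by 1 -> R0=(1,0,0,0) value=1
Op 6: merge R0<->R2 -> R0=(1,0,0,0) R2=(1,0,0,0)
Op 7: inc R3 by 4 -> R3=(0,0,0,8) value=8
Op 8: inc R2 by 3 -> R2=(1,0,3,0) value=4
Op 9: inc R1 by 4 -> R1=(0,8,0,0) value=8

Answer: 8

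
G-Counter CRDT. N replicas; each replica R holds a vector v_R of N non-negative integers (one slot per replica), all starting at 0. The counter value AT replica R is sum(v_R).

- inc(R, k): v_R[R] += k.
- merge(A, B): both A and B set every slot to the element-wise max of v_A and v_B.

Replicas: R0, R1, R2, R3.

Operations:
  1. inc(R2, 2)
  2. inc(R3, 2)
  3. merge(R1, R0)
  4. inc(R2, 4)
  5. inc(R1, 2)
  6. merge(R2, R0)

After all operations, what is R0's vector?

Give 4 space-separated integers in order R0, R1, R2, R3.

Answer: 0 0 6 0

Derivation:
Op 1: inc R2 by 2 -> R2=(0,0,2,0) value=2
Op 2: inc R3 by 2 -> R3=(0,0,0,2) value=2
Op 3: merge R1<->R0 -> R1=(0,0,0,0) R0=(0,0,0,0)
Op 4: inc R2 by 4 -> R2=(0,0,6,0) value=6
Op 5: inc R1 by 2 -> R1=(0,2,0,0) value=2
Op 6: merge R2<->R0 -> R2=(0,0,6,0) R0=(0,0,6,0)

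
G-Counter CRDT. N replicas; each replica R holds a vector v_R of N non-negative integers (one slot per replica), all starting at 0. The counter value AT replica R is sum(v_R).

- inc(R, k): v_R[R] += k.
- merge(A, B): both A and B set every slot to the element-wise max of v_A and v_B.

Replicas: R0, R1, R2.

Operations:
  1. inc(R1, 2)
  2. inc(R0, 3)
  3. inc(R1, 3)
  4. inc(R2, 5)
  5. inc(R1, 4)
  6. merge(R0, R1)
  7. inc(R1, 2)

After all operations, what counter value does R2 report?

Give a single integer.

Answer: 5

Derivation:
Op 1: inc R1 by 2 -> R1=(0,2,0) value=2
Op 2: inc R0 by 3 -> R0=(3,0,0) value=3
Op 3: inc R1 by 3 -> R1=(0,5,0) value=5
Op 4: inc R2 by 5 -> R2=(0,0,5) value=5
Op 5: inc R1 by 4 -> R1=(0,9,0) value=9
Op 6: merge R0<->R1 -> R0=(3,9,0) R1=(3,9,0)
Op 7: inc R1 by 2 -> R1=(3,11,0) value=14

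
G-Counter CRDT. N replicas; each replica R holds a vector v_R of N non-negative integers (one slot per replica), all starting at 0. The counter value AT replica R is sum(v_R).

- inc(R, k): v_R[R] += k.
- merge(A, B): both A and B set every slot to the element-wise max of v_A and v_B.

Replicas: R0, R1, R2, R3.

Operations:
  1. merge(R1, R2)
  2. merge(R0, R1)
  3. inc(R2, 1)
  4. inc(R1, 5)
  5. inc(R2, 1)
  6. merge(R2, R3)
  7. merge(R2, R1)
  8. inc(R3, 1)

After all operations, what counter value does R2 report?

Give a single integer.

Op 1: merge R1<->R2 -> R1=(0,0,0,0) R2=(0,0,0,0)
Op 2: merge R0<->R1 -> R0=(0,0,0,0) R1=(0,0,0,0)
Op 3: inc R2 by 1 -> R2=(0,0,1,0) value=1
Op 4: inc R1 by 5 -> R1=(0,5,0,0) value=5
Op 5: inc R2 by 1 -> R2=(0,0,2,0) value=2
Op 6: merge R2<->R3 -> R2=(0,0,2,0) R3=(0,0,2,0)
Op 7: merge R2<->R1 -> R2=(0,5,2,0) R1=(0,5,2,0)
Op 8: inc R3 by 1 -> R3=(0,0,2,1) value=3

Answer: 7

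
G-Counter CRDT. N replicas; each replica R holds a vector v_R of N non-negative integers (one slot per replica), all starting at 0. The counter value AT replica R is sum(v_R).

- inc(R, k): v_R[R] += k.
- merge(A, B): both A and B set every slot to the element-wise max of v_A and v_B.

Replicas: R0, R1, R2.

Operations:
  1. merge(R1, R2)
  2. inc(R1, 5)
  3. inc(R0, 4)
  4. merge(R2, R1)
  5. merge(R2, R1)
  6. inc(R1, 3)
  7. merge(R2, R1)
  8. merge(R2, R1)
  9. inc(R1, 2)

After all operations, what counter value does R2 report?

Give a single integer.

Answer: 8

Derivation:
Op 1: merge R1<->R2 -> R1=(0,0,0) R2=(0,0,0)
Op 2: inc R1 by 5 -> R1=(0,5,0) value=5
Op 3: inc R0 by 4 -> R0=(4,0,0) value=4
Op 4: merge R2<->R1 -> R2=(0,5,0) R1=(0,5,0)
Op 5: merge R2<->R1 -> R2=(0,5,0) R1=(0,5,0)
Op 6: inc R1 by 3 -> R1=(0,8,0) value=8
Op 7: merge R2<->R1 -> R2=(0,8,0) R1=(0,8,0)
Op 8: merge R2<->R1 -> R2=(0,8,0) R1=(0,8,0)
Op 9: inc R1 by 2 -> R1=(0,10,0) value=10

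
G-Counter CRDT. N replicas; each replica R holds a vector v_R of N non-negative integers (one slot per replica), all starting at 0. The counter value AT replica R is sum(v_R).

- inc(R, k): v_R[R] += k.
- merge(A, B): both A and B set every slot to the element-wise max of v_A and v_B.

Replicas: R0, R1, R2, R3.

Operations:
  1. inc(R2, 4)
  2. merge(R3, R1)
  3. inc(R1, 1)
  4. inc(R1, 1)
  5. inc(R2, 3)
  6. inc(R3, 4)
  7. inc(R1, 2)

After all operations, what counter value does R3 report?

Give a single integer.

Op 1: inc R2 by 4 -> R2=(0,0,4,0) value=4
Op 2: merge R3<->R1 -> R3=(0,0,0,0) R1=(0,0,0,0)
Op 3: inc R1 by 1 -> R1=(0,1,0,0) value=1
Op 4: inc R1 by 1 -> R1=(0,2,0,0) value=2
Op 5: inc R2 by 3 -> R2=(0,0,7,0) value=7
Op 6: inc R3 by 4 -> R3=(0,0,0,4) value=4
Op 7: inc R1 by 2 -> R1=(0,4,0,0) value=4

Answer: 4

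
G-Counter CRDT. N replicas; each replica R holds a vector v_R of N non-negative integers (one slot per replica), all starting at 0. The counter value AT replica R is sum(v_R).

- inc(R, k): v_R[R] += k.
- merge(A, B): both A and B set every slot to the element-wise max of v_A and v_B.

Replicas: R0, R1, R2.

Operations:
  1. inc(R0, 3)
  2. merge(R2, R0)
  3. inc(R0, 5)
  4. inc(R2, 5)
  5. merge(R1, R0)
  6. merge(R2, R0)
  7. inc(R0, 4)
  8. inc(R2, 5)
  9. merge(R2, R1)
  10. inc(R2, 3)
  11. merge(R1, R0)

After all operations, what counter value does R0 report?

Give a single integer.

Op 1: inc R0 by 3 -> R0=(3,0,0) value=3
Op 2: merge R2<->R0 -> R2=(3,0,0) R0=(3,0,0)
Op 3: inc R0 by 5 -> R0=(8,0,0) value=8
Op 4: inc R2 by 5 -> R2=(3,0,5) value=8
Op 5: merge R1<->R0 -> R1=(8,0,0) R0=(8,0,0)
Op 6: merge R2<->R0 -> R2=(8,0,5) R0=(8,0,5)
Op 7: inc R0 by 4 -> R0=(12,0,5) value=17
Op 8: inc R2 by 5 -> R2=(8,0,10) value=18
Op 9: merge R2<->R1 -> R2=(8,0,10) R1=(8,0,10)
Op 10: inc R2 by 3 -> R2=(8,0,13) value=21
Op 11: merge R1<->R0 -> R1=(12,0,10) R0=(12,0,10)

Answer: 22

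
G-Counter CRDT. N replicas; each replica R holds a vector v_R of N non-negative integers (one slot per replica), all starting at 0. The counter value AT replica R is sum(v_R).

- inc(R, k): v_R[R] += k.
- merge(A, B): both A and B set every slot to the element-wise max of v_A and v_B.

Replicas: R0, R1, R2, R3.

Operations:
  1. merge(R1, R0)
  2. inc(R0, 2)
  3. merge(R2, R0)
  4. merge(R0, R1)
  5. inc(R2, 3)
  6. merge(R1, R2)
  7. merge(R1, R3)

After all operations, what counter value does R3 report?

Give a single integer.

Op 1: merge R1<->R0 -> R1=(0,0,0,0) R0=(0,0,0,0)
Op 2: inc R0 by 2 -> R0=(2,0,0,0) value=2
Op 3: merge R2<->R0 -> R2=(2,0,0,0) R0=(2,0,0,0)
Op 4: merge R0<->R1 -> R0=(2,0,0,0) R1=(2,0,0,0)
Op 5: inc R2 by 3 -> R2=(2,0,3,0) value=5
Op 6: merge R1<->R2 -> R1=(2,0,3,0) R2=(2,0,3,0)
Op 7: merge R1<->R3 -> R1=(2,0,3,0) R3=(2,0,3,0)

Answer: 5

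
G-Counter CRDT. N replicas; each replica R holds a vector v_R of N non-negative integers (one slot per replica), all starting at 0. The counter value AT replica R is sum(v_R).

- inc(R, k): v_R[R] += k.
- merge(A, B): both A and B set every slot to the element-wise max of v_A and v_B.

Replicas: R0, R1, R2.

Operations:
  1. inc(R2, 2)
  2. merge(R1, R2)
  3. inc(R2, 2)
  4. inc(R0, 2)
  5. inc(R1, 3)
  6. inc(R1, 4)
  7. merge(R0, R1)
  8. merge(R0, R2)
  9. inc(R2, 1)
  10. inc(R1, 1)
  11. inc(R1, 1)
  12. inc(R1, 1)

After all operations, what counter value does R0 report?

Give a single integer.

Answer: 13

Derivation:
Op 1: inc R2 by 2 -> R2=(0,0,2) value=2
Op 2: merge R1<->R2 -> R1=(0,0,2) R2=(0,0,2)
Op 3: inc R2 by 2 -> R2=(0,0,4) value=4
Op 4: inc R0 by 2 -> R0=(2,0,0) value=2
Op 5: inc R1 by 3 -> R1=(0,3,2) value=5
Op 6: inc R1 by 4 -> R1=(0,7,2) value=9
Op 7: merge R0<->R1 -> R0=(2,7,2) R1=(2,7,2)
Op 8: merge R0<->R2 -> R0=(2,7,4) R2=(2,7,4)
Op 9: inc R2 by 1 -> R2=(2,7,5) value=14
Op 10: inc R1 by 1 -> R1=(2,8,2) value=12
Op 11: inc R1 by 1 -> R1=(2,9,2) value=13
Op 12: inc R1 by 1 -> R1=(2,10,2) value=14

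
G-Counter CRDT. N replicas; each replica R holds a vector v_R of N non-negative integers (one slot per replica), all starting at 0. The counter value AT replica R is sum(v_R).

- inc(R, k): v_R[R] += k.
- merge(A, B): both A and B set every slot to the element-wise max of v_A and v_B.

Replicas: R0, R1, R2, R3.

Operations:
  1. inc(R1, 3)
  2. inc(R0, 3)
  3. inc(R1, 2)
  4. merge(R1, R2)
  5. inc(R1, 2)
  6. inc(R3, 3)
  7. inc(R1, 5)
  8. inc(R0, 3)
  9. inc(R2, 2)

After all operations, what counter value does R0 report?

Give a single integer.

Answer: 6

Derivation:
Op 1: inc R1 by 3 -> R1=(0,3,0,0) value=3
Op 2: inc R0 by 3 -> R0=(3,0,0,0) value=3
Op 3: inc R1 by 2 -> R1=(0,5,0,0) value=5
Op 4: merge R1<->R2 -> R1=(0,5,0,0) R2=(0,5,0,0)
Op 5: inc R1 by 2 -> R1=(0,7,0,0) value=7
Op 6: inc R3 by 3 -> R3=(0,0,0,3) value=3
Op 7: inc R1 by 5 -> R1=(0,12,0,0) value=12
Op 8: inc R0 by 3 -> R0=(6,0,0,0) value=6
Op 9: inc R2 by 2 -> R2=(0,5,2,0) value=7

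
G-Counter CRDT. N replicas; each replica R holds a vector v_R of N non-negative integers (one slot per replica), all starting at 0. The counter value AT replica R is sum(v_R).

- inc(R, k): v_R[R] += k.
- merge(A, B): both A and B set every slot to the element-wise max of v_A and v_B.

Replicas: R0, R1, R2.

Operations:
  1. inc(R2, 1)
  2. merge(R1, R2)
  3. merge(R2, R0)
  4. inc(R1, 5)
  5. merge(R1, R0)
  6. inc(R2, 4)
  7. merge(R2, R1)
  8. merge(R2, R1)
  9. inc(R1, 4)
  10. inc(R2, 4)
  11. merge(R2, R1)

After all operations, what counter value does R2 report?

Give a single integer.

Op 1: inc R2 by 1 -> R2=(0,0,1) value=1
Op 2: merge R1<->R2 -> R1=(0,0,1) R2=(0,0,1)
Op 3: merge R2<->R0 -> R2=(0,0,1) R0=(0,0,1)
Op 4: inc R1 by 5 -> R1=(0,5,1) value=6
Op 5: merge R1<->R0 -> R1=(0,5,1) R0=(0,5,1)
Op 6: inc R2 by 4 -> R2=(0,0,5) value=5
Op 7: merge R2<->R1 -> R2=(0,5,5) R1=(0,5,5)
Op 8: merge R2<->R1 -> R2=(0,5,5) R1=(0,5,5)
Op 9: inc R1 by 4 -> R1=(0,9,5) value=14
Op 10: inc R2 by 4 -> R2=(0,5,9) value=14
Op 11: merge R2<->R1 -> R2=(0,9,9) R1=(0,9,9)

Answer: 18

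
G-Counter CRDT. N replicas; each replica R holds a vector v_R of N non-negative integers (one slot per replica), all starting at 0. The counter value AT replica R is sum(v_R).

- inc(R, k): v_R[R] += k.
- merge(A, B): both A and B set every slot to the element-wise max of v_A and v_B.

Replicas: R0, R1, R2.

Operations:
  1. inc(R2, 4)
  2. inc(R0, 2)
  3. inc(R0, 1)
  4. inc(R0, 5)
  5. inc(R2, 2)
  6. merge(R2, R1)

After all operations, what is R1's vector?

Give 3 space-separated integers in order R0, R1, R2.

Op 1: inc R2 by 4 -> R2=(0,0,4) value=4
Op 2: inc R0 by 2 -> R0=(2,0,0) value=2
Op 3: inc R0 by 1 -> R0=(3,0,0) value=3
Op 4: inc R0 by 5 -> R0=(8,0,0) value=8
Op 5: inc R2 by 2 -> R2=(0,0,6) value=6
Op 6: merge R2<->R1 -> R2=(0,0,6) R1=(0,0,6)

Answer: 0 0 6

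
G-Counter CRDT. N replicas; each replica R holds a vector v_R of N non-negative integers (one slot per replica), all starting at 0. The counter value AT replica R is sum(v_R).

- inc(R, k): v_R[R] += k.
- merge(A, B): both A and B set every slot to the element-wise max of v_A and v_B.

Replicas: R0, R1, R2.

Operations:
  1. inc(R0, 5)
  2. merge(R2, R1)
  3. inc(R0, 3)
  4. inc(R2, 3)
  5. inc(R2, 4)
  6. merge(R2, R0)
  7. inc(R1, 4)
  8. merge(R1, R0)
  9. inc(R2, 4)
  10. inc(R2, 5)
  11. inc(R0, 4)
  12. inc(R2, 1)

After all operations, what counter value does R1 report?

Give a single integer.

Answer: 19

Derivation:
Op 1: inc R0 by 5 -> R0=(5,0,0) value=5
Op 2: merge R2<->R1 -> R2=(0,0,0) R1=(0,0,0)
Op 3: inc R0 by 3 -> R0=(8,0,0) value=8
Op 4: inc R2 by 3 -> R2=(0,0,3) value=3
Op 5: inc R2 by 4 -> R2=(0,0,7) value=7
Op 6: merge R2<->R0 -> R2=(8,0,7) R0=(8,0,7)
Op 7: inc R1 by 4 -> R1=(0,4,0) value=4
Op 8: merge R1<->R0 -> R1=(8,4,7) R0=(8,4,7)
Op 9: inc R2 by 4 -> R2=(8,0,11) value=19
Op 10: inc R2 by 5 -> R2=(8,0,16) value=24
Op 11: inc R0 by 4 -> R0=(12,4,7) value=23
Op 12: inc R2 by 1 -> R2=(8,0,17) value=25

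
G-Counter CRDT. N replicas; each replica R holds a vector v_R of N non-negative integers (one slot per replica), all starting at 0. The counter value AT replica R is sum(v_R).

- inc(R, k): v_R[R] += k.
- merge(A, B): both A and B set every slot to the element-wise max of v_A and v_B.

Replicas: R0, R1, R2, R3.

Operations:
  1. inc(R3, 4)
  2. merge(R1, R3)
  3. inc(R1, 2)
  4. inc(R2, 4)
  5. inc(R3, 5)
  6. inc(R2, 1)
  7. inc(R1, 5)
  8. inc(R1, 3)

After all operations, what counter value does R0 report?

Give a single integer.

Op 1: inc R3 by 4 -> R3=(0,0,0,4) value=4
Op 2: merge R1<->R3 -> R1=(0,0,0,4) R3=(0,0,0,4)
Op 3: inc R1 by 2 -> R1=(0,2,0,4) value=6
Op 4: inc R2 by 4 -> R2=(0,0,4,0) value=4
Op 5: inc R3 by 5 -> R3=(0,0,0,9) value=9
Op 6: inc R2 by 1 -> R2=(0,0,5,0) value=5
Op 7: inc R1 by 5 -> R1=(0,7,0,4) value=11
Op 8: inc R1 by 3 -> R1=(0,10,0,4) value=14

Answer: 0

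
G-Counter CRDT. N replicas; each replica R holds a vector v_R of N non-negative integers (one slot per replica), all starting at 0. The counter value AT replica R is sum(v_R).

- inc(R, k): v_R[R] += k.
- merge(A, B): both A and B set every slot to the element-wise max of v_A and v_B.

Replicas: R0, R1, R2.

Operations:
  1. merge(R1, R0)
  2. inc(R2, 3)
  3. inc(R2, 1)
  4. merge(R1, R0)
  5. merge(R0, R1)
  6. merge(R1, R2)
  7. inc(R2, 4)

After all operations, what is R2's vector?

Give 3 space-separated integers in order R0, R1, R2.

Answer: 0 0 8

Derivation:
Op 1: merge R1<->R0 -> R1=(0,0,0) R0=(0,0,0)
Op 2: inc R2 by 3 -> R2=(0,0,3) value=3
Op 3: inc R2 by 1 -> R2=(0,0,4) value=4
Op 4: merge R1<->R0 -> R1=(0,0,0) R0=(0,0,0)
Op 5: merge R0<->R1 -> R0=(0,0,0) R1=(0,0,0)
Op 6: merge R1<->R2 -> R1=(0,0,4) R2=(0,0,4)
Op 7: inc R2 by 4 -> R2=(0,0,8) value=8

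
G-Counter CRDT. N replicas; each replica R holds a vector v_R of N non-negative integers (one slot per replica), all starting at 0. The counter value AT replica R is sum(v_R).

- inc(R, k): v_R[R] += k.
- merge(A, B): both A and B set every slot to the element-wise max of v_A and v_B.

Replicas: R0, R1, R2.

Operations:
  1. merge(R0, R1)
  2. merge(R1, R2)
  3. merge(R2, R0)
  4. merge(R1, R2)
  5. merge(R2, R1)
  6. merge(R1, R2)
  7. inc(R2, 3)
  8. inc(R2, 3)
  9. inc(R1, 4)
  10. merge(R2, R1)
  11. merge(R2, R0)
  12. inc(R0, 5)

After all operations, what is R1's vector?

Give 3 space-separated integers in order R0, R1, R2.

Op 1: merge R0<->R1 -> R0=(0,0,0) R1=(0,0,0)
Op 2: merge R1<->R2 -> R1=(0,0,0) R2=(0,0,0)
Op 3: merge R2<->R0 -> R2=(0,0,0) R0=(0,0,0)
Op 4: merge R1<->R2 -> R1=(0,0,0) R2=(0,0,0)
Op 5: merge R2<->R1 -> R2=(0,0,0) R1=(0,0,0)
Op 6: merge R1<->R2 -> R1=(0,0,0) R2=(0,0,0)
Op 7: inc R2 by 3 -> R2=(0,0,3) value=3
Op 8: inc R2 by 3 -> R2=(0,0,6) value=6
Op 9: inc R1 by 4 -> R1=(0,4,0) value=4
Op 10: merge R2<->R1 -> R2=(0,4,6) R1=(0,4,6)
Op 11: merge R2<->R0 -> R2=(0,4,6) R0=(0,4,6)
Op 12: inc R0 by 5 -> R0=(5,4,6) value=15

Answer: 0 4 6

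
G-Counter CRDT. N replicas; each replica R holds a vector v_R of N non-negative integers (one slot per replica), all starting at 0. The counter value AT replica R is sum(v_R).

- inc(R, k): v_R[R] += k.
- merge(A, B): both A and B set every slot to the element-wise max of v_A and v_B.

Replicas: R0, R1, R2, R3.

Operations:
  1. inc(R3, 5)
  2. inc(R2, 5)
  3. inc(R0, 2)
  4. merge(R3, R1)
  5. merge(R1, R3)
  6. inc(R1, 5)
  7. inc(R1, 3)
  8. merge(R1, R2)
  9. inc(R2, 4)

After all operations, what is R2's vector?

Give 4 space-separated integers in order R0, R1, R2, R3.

Answer: 0 8 9 5

Derivation:
Op 1: inc R3 by 5 -> R3=(0,0,0,5) value=5
Op 2: inc R2 by 5 -> R2=(0,0,5,0) value=5
Op 3: inc R0 by 2 -> R0=(2,0,0,0) value=2
Op 4: merge R3<->R1 -> R3=(0,0,0,5) R1=(0,0,0,5)
Op 5: merge R1<->R3 -> R1=(0,0,0,5) R3=(0,0,0,5)
Op 6: inc R1 by 5 -> R1=(0,5,0,5) value=10
Op 7: inc R1 by 3 -> R1=(0,8,0,5) value=13
Op 8: merge R1<->R2 -> R1=(0,8,5,5) R2=(0,8,5,5)
Op 9: inc R2 by 4 -> R2=(0,8,9,5) value=22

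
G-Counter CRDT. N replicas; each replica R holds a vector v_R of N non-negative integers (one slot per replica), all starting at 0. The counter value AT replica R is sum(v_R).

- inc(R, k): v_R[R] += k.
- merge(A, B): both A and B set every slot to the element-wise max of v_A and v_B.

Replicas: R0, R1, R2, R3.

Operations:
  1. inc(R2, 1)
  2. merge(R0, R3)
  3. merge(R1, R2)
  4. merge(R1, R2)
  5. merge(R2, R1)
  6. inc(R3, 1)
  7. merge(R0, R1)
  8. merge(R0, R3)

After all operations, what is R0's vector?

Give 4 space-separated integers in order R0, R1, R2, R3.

Op 1: inc R2 by 1 -> R2=(0,0,1,0) value=1
Op 2: merge R0<->R3 -> R0=(0,0,0,0) R3=(0,0,0,0)
Op 3: merge R1<->R2 -> R1=(0,0,1,0) R2=(0,0,1,0)
Op 4: merge R1<->R2 -> R1=(0,0,1,0) R2=(0,0,1,0)
Op 5: merge R2<->R1 -> R2=(0,0,1,0) R1=(0,0,1,0)
Op 6: inc R3 by 1 -> R3=(0,0,0,1) value=1
Op 7: merge R0<->R1 -> R0=(0,0,1,0) R1=(0,0,1,0)
Op 8: merge R0<->R3 -> R0=(0,0,1,1) R3=(0,0,1,1)

Answer: 0 0 1 1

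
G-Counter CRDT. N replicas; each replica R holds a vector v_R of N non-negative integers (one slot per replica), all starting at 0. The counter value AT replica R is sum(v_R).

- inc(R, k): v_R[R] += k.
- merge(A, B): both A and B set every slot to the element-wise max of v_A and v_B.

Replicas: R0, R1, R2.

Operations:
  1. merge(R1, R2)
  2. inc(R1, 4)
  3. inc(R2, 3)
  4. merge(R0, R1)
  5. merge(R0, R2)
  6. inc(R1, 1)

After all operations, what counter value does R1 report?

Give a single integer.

Answer: 5

Derivation:
Op 1: merge R1<->R2 -> R1=(0,0,0) R2=(0,0,0)
Op 2: inc R1 by 4 -> R1=(0,4,0) value=4
Op 3: inc R2 by 3 -> R2=(0,0,3) value=3
Op 4: merge R0<->R1 -> R0=(0,4,0) R1=(0,4,0)
Op 5: merge R0<->R2 -> R0=(0,4,3) R2=(0,4,3)
Op 6: inc R1 by 1 -> R1=(0,5,0) value=5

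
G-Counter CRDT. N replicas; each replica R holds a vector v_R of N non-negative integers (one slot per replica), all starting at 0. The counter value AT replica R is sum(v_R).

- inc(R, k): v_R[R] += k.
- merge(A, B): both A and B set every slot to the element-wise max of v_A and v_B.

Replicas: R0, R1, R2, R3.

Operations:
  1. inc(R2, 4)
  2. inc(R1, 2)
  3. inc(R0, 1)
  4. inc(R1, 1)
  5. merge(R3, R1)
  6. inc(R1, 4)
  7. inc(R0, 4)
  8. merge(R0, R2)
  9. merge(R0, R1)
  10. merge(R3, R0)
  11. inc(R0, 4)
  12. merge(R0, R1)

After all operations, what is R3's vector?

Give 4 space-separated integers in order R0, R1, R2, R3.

Op 1: inc R2 by 4 -> R2=(0,0,4,0) value=4
Op 2: inc R1 by 2 -> R1=(0,2,0,0) value=2
Op 3: inc R0 by 1 -> R0=(1,0,0,0) value=1
Op 4: inc R1 by 1 -> R1=(0,3,0,0) value=3
Op 5: merge R3<->R1 -> R3=(0,3,0,0) R1=(0,3,0,0)
Op 6: inc R1 by 4 -> R1=(0,7,0,0) value=7
Op 7: inc R0 by 4 -> R0=(5,0,0,0) value=5
Op 8: merge R0<->R2 -> R0=(5,0,4,0) R2=(5,0,4,0)
Op 9: merge R0<->R1 -> R0=(5,7,4,0) R1=(5,7,4,0)
Op 10: merge R3<->R0 -> R3=(5,7,4,0) R0=(5,7,4,0)
Op 11: inc R0 by 4 -> R0=(9,7,4,0) value=20
Op 12: merge R0<->R1 -> R0=(9,7,4,0) R1=(9,7,4,0)

Answer: 5 7 4 0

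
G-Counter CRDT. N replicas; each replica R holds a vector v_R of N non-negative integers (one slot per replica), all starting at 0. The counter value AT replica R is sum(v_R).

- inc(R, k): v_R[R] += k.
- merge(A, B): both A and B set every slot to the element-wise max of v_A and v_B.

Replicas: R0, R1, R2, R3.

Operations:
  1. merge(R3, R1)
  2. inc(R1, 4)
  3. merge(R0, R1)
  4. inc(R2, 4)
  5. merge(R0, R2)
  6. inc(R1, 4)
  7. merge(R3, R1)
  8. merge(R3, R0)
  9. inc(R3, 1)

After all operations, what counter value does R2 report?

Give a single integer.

Answer: 8

Derivation:
Op 1: merge R3<->R1 -> R3=(0,0,0,0) R1=(0,0,0,0)
Op 2: inc R1 by 4 -> R1=(0,4,0,0) value=4
Op 3: merge R0<->R1 -> R0=(0,4,0,0) R1=(0,4,0,0)
Op 4: inc R2 by 4 -> R2=(0,0,4,0) value=4
Op 5: merge R0<->R2 -> R0=(0,4,4,0) R2=(0,4,4,0)
Op 6: inc R1 by 4 -> R1=(0,8,0,0) value=8
Op 7: merge R3<->R1 -> R3=(0,8,0,0) R1=(0,8,0,0)
Op 8: merge R3<->R0 -> R3=(0,8,4,0) R0=(0,8,4,0)
Op 9: inc R3 by 1 -> R3=(0,8,4,1) value=13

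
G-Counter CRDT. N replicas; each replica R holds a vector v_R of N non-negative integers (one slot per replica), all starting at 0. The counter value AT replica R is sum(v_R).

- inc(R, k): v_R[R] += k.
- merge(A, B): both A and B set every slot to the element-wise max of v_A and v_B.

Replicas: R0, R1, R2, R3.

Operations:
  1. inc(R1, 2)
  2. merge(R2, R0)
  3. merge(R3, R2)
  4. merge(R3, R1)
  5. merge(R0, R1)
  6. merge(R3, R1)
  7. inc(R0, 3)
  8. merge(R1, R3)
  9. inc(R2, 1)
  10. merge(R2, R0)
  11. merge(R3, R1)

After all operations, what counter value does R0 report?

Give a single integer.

Op 1: inc R1 by 2 -> R1=(0,2,0,0) value=2
Op 2: merge R2<->R0 -> R2=(0,0,0,0) R0=(0,0,0,0)
Op 3: merge R3<->R2 -> R3=(0,0,0,0) R2=(0,0,0,0)
Op 4: merge R3<->R1 -> R3=(0,2,0,0) R1=(0,2,0,0)
Op 5: merge R0<->R1 -> R0=(0,2,0,0) R1=(0,2,0,0)
Op 6: merge R3<->R1 -> R3=(0,2,0,0) R1=(0,2,0,0)
Op 7: inc R0 by 3 -> R0=(3,2,0,0) value=5
Op 8: merge R1<->R3 -> R1=(0,2,0,0) R3=(0,2,0,0)
Op 9: inc R2 by 1 -> R2=(0,0,1,0) value=1
Op 10: merge R2<->R0 -> R2=(3,2,1,0) R0=(3,2,1,0)
Op 11: merge R3<->R1 -> R3=(0,2,0,0) R1=(0,2,0,0)

Answer: 6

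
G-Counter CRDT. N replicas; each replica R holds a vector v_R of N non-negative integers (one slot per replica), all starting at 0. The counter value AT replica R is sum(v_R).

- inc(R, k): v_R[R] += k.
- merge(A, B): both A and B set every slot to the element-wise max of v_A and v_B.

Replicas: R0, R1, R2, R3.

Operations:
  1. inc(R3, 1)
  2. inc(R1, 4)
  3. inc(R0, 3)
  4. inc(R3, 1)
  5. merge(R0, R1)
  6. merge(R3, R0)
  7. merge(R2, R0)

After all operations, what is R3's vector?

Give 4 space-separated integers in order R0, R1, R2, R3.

Answer: 3 4 0 2

Derivation:
Op 1: inc R3 by 1 -> R3=(0,0,0,1) value=1
Op 2: inc R1 by 4 -> R1=(0,4,0,0) value=4
Op 3: inc R0 by 3 -> R0=(3,0,0,0) value=3
Op 4: inc R3 by 1 -> R3=(0,0,0,2) value=2
Op 5: merge R0<->R1 -> R0=(3,4,0,0) R1=(3,4,0,0)
Op 6: merge R3<->R0 -> R3=(3,4,0,2) R0=(3,4,0,2)
Op 7: merge R2<->R0 -> R2=(3,4,0,2) R0=(3,4,0,2)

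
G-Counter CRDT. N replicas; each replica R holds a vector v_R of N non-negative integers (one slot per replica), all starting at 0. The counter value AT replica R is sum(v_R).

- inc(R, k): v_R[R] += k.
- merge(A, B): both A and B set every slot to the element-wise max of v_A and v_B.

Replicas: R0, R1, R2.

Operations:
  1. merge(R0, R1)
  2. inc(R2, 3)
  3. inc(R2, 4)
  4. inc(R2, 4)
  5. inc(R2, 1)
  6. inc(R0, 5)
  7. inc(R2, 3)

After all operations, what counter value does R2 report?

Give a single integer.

Op 1: merge R0<->R1 -> R0=(0,0,0) R1=(0,0,0)
Op 2: inc R2 by 3 -> R2=(0,0,3) value=3
Op 3: inc R2 by 4 -> R2=(0,0,7) value=7
Op 4: inc R2 by 4 -> R2=(0,0,11) value=11
Op 5: inc R2 by 1 -> R2=(0,0,12) value=12
Op 6: inc R0 by 5 -> R0=(5,0,0) value=5
Op 7: inc R2 by 3 -> R2=(0,0,15) value=15

Answer: 15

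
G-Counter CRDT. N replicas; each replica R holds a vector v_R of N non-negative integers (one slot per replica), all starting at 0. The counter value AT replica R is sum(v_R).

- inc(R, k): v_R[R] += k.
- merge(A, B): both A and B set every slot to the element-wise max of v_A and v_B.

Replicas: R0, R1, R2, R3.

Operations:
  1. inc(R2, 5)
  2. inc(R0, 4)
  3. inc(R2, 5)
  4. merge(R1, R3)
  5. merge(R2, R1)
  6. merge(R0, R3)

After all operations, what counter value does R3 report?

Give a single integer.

Op 1: inc R2 by 5 -> R2=(0,0,5,0) value=5
Op 2: inc R0 by 4 -> R0=(4,0,0,0) value=4
Op 3: inc R2 by 5 -> R2=(0,0,10,0) value=10
Op 4: merge R1<->R3 -> R1=(0,0,0,0) R3=(0,0,0,0)
Op 5: merge R2<->R1 -> R2=(0,0,10,0) R1=(0,0,10,0)
Op 6: merge R0<->R3 -> R0=(4,0,0,0) R3=(4,0,0,0)

Answer: 4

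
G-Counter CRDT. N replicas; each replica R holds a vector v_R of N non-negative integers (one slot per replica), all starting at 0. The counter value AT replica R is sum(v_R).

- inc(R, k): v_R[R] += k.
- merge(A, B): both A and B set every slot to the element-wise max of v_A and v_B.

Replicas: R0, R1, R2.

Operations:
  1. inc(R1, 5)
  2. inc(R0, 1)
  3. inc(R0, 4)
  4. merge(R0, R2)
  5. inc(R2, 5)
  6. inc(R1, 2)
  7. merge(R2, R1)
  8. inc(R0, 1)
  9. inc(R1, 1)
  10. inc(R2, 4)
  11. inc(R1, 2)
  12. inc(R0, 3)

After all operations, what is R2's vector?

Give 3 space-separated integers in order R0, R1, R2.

Answer: 5 7 9

Derivation:
Op 1: inc R1 by 5 -> R1=(0,5,0) value=5
Op 2: inc R0 by 1 -> R0=(1,0,0) value=1
Op 3: inc R0 by 4 -> R0=(5,0,0) value=5
Op 4: merge R0<->R2 -> R0=(5,0,0) R2=(5,0,0)
Op 5: inc R2 by 5 -> R2=(5,0,5) value=10
Op 6: inc R1 by 2 -> R1=(0,7,0) value=7
Op 7: merge R2<->R1 -> R2=(5,7,5) R1=(5,7,5)
Op 8: inc R0 by 1 -> R0=(6,0,0) value=6
Op 9: inc R1 by 1 -> R1=(5,8,5) value=18
Op 10: inc R2 by 4 -> R2=(5,7,9) value=21
Op 11: inc R1 by 2 -> R1=(5,10,5) value=20
Op 12: inc R0 by 3 -> R0=(9,0,0) value=9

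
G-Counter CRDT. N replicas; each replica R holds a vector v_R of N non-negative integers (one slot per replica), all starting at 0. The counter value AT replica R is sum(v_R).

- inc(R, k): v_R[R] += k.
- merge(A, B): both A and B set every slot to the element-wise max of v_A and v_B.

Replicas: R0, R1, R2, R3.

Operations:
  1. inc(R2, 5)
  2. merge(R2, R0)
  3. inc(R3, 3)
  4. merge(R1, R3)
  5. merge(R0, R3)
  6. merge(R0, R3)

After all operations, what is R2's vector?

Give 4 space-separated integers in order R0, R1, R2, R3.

Op 1: inc R2 by 5 -> R2=(0,0,5,0) value=5
Op 2: merge R2<->R0 -> R2=(0,0,5,0) R0=(0,0,5,0)
Op 3: inc R3 by 3 -> R3=(0,0,0,3) value=3
Op 4: merge R1<->R3 -> R1=(0,0,0,3) R3=(0,0,0,3)
Op 5: merge R0<->R3 -> R0=(0,0,5,3) R3=(0,0,5,3)
Op 6: merge R0<->R3 -> R0=(0,0,5,3) R3=(0,0,5,3)

Answer: 0 0 5 0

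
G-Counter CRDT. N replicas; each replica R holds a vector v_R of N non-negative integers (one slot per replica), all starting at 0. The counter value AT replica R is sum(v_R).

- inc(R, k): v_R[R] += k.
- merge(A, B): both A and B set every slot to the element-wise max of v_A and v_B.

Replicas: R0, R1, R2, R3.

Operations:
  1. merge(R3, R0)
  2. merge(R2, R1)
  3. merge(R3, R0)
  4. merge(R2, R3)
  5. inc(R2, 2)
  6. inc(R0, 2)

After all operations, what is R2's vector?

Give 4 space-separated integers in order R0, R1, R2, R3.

Op 1: merge R3<->R0 -> R3=(0,0,0,0) R0=(0,0,0,0)
Op 2: merge R2<->R1 -> R2=(0,0,0,0) R1=(0,0,0,0)
Op 3: merge R3<->R0 -> R3=(0,0,0,0) R0=(0,0,0,0)
Op 4: merge R2<->R3 -> R2=(0,0,0,0) R3=(0,0,0,0)
Op 5: inc R2 by 2 -> R2=(0,0,2,0) value=2
Op 6: inc R0 by 2 -> R0=(2,0,0,0) value=2

Answer: 0 0 2 0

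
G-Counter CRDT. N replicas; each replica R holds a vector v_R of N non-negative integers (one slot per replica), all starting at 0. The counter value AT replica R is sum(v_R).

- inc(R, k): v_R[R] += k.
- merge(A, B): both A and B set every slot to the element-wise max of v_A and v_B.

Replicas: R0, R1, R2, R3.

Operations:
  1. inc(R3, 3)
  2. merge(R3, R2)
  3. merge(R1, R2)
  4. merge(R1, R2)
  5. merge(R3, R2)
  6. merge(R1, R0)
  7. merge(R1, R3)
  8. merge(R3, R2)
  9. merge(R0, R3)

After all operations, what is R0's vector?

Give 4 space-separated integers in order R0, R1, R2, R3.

Answer: 0 0 0 3

Derivation:
Op 1: inc R3 by 3 -> R3=(0,0,0,3) value=3
Op 2: merge R3<->R2 -> R3=(0,0,0,3) R2=(0,0,0,3)
Op 3: merge R1<->R2 -> R1=(0,0,0,3) R2=(0,0,0,3)
Op 4: merge R1<->R2 -> R1=(0,0,0,3) R2=(0,0,0,3)
Op 5: merge R3<->R2 -> R3=(0,0,0,3) R2=(0,0,0,3)
Op 6: merge R1<->R0 -> R1=(0,0,0,3) R0=(0,0,0,3)
Op 7: merge R1<->R3 -> R1=(0,0,0,3) R3=(0,0,0,3)
Op 8: merge R3<->R2 -> R3=(0,0,0,3) R2=(0,0,0,3)
Op 9: merge R0<->R3 -> R0=(0,0,0,3) R3=(0,0,0,3)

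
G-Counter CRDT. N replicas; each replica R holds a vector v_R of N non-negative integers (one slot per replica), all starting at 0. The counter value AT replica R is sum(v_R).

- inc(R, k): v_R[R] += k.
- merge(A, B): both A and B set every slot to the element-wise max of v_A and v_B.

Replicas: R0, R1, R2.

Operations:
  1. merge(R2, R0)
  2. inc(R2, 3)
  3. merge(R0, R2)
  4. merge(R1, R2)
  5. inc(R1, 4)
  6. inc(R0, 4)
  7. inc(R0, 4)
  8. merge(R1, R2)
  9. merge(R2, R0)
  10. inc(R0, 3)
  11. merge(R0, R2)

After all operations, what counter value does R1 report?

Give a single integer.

Answer: 7

Derivation:
Op 1: merge R2<->R0 -> R2=(0,0,0) R0=(0,0,0)
Op 2: inc R2 by 3 -> R2=(0,0,3) value=3
Op 3: merge R0<->R2 -> R0=(0,0,3) R2=(0,0,3)
Op 4: merge R1<->R2 -> R1=(0,0,3) R2=(0,0,3)
Op 5: inc R1 by 4 -> R1=(0,4,3) value=7
Op 6: inc R0 by 4 -> R0=(4,0,3) value=7
Op 7: inc R0 by 4 -> R0=(8,0,3) value=11
Op 8: merge R1<->R2 -> R1=(0,4,3) R2=(0,4,3)
Op 9: merge R2<->R0 -> R2=(8,4,3) R0=(8,4,3)
Op 10: inc R0 by 3 -> R0=(11,4,3) value=18
Op 11: merge R0<->R2 -> R0=(11,4,3) R2=(11,4,3)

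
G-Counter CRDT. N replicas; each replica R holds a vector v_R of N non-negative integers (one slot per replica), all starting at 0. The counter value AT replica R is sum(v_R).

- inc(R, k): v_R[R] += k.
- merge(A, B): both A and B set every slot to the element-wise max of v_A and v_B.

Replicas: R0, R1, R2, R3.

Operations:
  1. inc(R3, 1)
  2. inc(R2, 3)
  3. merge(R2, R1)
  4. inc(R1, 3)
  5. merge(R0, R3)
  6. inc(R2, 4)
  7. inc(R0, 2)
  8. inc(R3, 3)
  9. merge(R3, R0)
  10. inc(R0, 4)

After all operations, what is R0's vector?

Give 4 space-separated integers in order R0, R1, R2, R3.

Answer: 6 0 0 4

Derivation:
Op 1: inc R3 by 1 -> R3=(0,0,0,1) value=1
Op 2: inc R2 by 3 -> R2=(0,0,3,0) value=3
Op 3: merge R2<->R1 -> R2=(0,0,3,0) R1=(0,0,3,0)
Op 4: inc R1 by 3 -> R1=(0,3,3,0) value=6
Op 5: merge R0<->R3 -> R0=(0,0,0,1) R3=(0,0,0,1)
Op 6: inc R2 by 4 -> R2=(0,0,7,0) value=7
Op 7: inc R0 by 2 -> R0=(2,0,0,1) value=3
Op 8: inc R3 by 3 -> R3=(0,0,0,4) value=4
Op 9: merge R3<->R0 -> R3=(2,0,0,4) R0=(2,0,0,4)
Op 10: inc R0 by 4 -> R0=(6,0,0,4) value=10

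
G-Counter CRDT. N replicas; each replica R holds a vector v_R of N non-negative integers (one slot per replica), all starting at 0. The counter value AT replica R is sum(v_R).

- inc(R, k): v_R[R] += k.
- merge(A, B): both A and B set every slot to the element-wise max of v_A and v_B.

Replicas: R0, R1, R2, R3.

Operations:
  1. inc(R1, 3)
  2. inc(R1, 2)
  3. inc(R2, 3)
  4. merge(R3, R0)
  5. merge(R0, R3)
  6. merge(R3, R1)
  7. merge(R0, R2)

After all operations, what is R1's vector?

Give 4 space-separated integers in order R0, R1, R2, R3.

Op 1: inc R1 by 3 -> R1=(0,3,0,0) value=3
Op 2: inc R1 by 2 -> R1=(0,5,0,0) value=5
Op 3: inc R2 by 3 -> R2=(0,0,3,0) value=3
Op 4: merge R3<->R0 -> R3=(0,0,0,0) R0=(0,0,0,0)
Op 5: merge R0<->R3 -> R0=(0,0,0,0) R3=(0,0,0,0)
Op 6: merge R3<->R1 -> R3=(0,5,0,0) R1=(0,5,0,0)
Op 7: merge R0<->R2 -> R0=(0,0,3,0) R2=(0,0,3,0)

Answer: 0 5 0 0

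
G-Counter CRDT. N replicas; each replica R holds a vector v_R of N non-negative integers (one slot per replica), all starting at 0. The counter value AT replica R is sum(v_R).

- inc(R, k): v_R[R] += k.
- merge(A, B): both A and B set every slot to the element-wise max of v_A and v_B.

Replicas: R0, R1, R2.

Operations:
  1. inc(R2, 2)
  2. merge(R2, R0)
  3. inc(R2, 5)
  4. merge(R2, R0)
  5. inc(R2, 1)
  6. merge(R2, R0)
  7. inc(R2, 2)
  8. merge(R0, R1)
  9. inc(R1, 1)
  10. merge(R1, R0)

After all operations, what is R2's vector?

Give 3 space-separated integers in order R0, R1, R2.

Answer: 0 0 10

Derivation:
Op 1: inc R2 by 2 -> R2=(0,0,2) value=2
Op 2: merge R2<->R0 -> R2=(0,0,2) R0=(0,0,2)
Op 3: inc R2 by 5 -> R2=(0,0,7) value=7
Op 4: merge R2<->R0 -> R2=(0,0,7) R0=(0,0,7)
Op 5: inc R2 by 1 -> R2=(0,0,8) value=8
Op 6: merge R2<->R0 -> R2=(0,0,8) R0=(0,0,8)
Op 7: inc R2 by 2 -> R2=(0,0,10) value=10
Op 8: merge R0<->R1 -> R0=(0,0,8) R1=(0,0,8)
Op 9: inc R1 by 1 -> R1=(0,1,8) value=9
Op 10: merge R1<->R0 -> R1=(0,1,8) R0=(0,1,8)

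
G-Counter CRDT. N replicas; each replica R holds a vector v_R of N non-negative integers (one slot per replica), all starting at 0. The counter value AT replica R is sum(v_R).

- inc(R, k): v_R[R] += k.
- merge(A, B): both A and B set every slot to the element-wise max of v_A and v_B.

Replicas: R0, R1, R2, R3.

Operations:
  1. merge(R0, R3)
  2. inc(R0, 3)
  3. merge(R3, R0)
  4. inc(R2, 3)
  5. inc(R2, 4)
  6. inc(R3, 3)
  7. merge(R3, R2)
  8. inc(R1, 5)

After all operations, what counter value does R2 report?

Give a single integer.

Op 1: merge R0<->R3 -> R0=(0,0,0,0) R3=(0,0,0,0)
Op 2: inc R0 by 3 -> R0=(3,0,0,0) value=3
Op 3: merge R3<->R0 -> R3=(3,0,0,0) R0=(3,0,0,0)
Op 4: inc R2 by 3 -> R2=(0,0,3,0) value=3
Op 5: inc R2 by 4 -> R2=(0,0,7,0) value=7
Op 6: inc R3 by 3 -> R3=(3,0,0,3) value=6
Op 7: merge R3<->R2 -> R3=(3,0,7,3) R2=(3,0,7,3)
Op 8: inc R1 by 5 -> R1=(0,5,0,0) value=5

Answer: 13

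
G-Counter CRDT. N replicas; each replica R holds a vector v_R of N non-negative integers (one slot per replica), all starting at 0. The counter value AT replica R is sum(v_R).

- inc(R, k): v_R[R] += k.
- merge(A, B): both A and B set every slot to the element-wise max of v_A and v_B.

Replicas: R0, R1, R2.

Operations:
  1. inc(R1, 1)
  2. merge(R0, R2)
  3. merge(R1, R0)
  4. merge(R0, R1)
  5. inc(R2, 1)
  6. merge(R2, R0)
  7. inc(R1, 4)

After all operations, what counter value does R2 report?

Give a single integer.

Op 1: inc R1 by 1 -> R1=(0,1,0) value=1
Op 2: merge R0<->R2 -> R0=(0,0,0) R2=(0,0,0)
Op 3: merge R1<->R0 -> R1=(0,1,0) R0=(0,1,0)
Op 4: merge R0<->R1 -> R0=(0,1,0) R1=(0,1,0)
Op 5: inc R2 by 1 -> R2=(0,0,1) value=1
Op 6: merge R2<->R0 -> R2=(0,1,1) R0=(0,1,1)
Op 7: inc R1 by 4 -> R1=(0,5,0) value=5

Answer: 2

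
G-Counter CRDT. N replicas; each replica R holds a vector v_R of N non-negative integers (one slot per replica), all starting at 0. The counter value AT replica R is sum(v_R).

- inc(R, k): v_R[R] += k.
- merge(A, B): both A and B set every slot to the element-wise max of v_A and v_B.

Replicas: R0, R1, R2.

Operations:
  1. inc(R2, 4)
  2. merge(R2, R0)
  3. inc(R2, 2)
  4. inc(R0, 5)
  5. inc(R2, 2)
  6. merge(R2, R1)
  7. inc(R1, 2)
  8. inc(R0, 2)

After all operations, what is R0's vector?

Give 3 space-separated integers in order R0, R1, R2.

Answer: 7 0 4

Derivation:
Op 1: inc R2 by 4 -> R2=(0,0,4) value=4
Op 2: merge R2<->R0 -> R2=(0,0,4) R0=(0,0,4)
Op 3: inc R2 by 2 -> R2=(0,0,6) value=6
Op 4: inc R0 by 5 -> R0=(5,0,4) value=9
Op 5: inc R2 by 2 -> R2=(0,0,8) value=8
Op 6: merge R2<->R1 -> R2=(0,0,8) R1=(0,0,8)
Op 7: inc R1 by 2 -> R1=(0,2,8) value=10
Op 8: inc R0 by 2 -> R0=(7,0,4) value=11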